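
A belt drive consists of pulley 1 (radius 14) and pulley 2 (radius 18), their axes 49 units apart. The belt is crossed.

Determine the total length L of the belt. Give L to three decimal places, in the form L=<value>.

L=220.291

crossed belt: β = asin((r1+r2)/C) = asin(32/49) = 40.7728°
wrap1 = wrap2 = π + 2β = 261.5456°
tangent length = C·cosβ = 37.1080
L = (r1+r2)·wrap + 2·C·cosβ = 32·4.5648 + 2·37.1080 = 220.2905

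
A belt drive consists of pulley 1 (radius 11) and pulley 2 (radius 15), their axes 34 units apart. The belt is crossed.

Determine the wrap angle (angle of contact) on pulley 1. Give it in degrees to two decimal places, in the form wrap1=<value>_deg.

crossed belt: β = asin((r1+r2)/C) = asin(26/34) = 49.8808°
wrap1 = wrap2 = π + 2β = 279.7617°

wrap1=279.76_deg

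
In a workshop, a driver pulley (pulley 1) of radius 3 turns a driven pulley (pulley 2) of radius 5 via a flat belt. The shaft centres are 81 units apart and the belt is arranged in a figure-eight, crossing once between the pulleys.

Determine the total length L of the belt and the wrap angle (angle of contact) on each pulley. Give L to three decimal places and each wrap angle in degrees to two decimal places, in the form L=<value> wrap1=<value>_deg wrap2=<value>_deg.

L=187.924 wrap1=191.34_deg wrap2=191.34_deg

crossed belt: β = asin((r1+r2)/C) = asin(8/81) = 5.6681°
wrap1 = wrap2 = π + 2β = 191.3362°
tangent length = C·cosβ = 80.6040
L = (r1+r2)·wrap + 2·C·cosβ = 8·3.3394 + 2·80.6040 = 187.9235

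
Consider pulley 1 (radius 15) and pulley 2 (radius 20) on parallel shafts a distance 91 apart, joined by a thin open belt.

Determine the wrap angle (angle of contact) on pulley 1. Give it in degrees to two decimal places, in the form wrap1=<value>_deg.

wrap1=173.70_deg

open belt: β = asin((r2−r1)/C) = asin(5/91) = 3.1497°
wrap1 = π − 2β = 173.7006°
wrap2 = π + 2β = 186.2994°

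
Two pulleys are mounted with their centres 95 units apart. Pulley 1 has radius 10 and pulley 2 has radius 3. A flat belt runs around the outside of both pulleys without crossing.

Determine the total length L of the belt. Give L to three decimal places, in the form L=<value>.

open belt: β = asin((r2−r1)/C) = asin(-7/95) = -4.2256°
wrap1 = π − 2β = 188.4512°
wrap2 = π + 2β = 171.5488°
tangent length = C·cosβ = 94.7418
L = r1·wrap1 + r2·wrap2 + 2·C·cosβ = 10·3.2891 + 3·2.9941 + 2·94.7418 = 231.3567

L=231.357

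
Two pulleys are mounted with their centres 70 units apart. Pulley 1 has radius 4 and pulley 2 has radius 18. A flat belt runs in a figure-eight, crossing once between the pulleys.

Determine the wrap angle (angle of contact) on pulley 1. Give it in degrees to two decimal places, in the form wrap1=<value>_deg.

crossed belt: β = asin((r1+r2)/C) = asin(22/70) = 18.3177°
wrap1 = wrap2 = π + 2β = 216.6354°

wrap1=216.64_deg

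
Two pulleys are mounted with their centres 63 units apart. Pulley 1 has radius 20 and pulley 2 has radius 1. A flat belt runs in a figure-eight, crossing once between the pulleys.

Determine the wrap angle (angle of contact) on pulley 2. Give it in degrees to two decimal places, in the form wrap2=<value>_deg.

wrap2=218.94_deg

crossed belt: β = asin((r1+r2)/C) = asin(21/63) = 19.4712°
wrap1 = wrap2 = π + 2β = 218.9424°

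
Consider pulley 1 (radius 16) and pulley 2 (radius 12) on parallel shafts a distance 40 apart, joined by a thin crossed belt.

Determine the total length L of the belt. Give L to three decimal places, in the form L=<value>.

crossed belt: β = asin((r1+r2)/C) = asin(28/40) = 44.4270°
wrap1 = wrap2 = π + 2β = 268.8540°
tangent length = C·cosβ = 28.5657
L = (r1+r2)·wrap + 2·C·cosβ = 28·4.6924 + 2·28.5657 = 188.5183

L=188.518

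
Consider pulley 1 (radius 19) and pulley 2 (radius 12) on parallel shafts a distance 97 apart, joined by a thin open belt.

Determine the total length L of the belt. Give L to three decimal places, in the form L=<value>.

L=291.895

open belt: β = asin((r2−r1)/C) = asin(-7/97) = -4.1383°
wrap1 = π − 2β = 188.2767°
wrap2 = π + 2β = 171.7233°
tangent length = C·cosβ = 96.7471
L = r1·wrap1 + r2·wrap2 + 2·C·cosβ = 19·3.2860 + 12·2.9971 + 2·96.7471 = 291.8947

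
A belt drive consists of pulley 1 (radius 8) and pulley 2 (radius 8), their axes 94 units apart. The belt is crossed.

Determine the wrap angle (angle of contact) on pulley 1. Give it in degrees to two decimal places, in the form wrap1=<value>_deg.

wrap1=199.60_deg

crossed belt: β = asin((r1+r2)/C) = asin(16/94) = 9.8002°
wrap1 = wrap2 = π + 2β = 199.6004°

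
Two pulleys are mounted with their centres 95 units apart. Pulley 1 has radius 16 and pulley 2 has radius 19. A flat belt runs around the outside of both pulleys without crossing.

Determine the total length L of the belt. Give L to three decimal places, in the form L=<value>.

L=300.050

open belt: β = asin((r2−r1)/C) = asin(3/95) = 1.8096°
wrap1 = π − 2β = 176.3807°
wrap2 = π + 2β = 183.6193°
tangent length = C·cosβ = 94.9526
L = r1·wrap1 + r2·wrap2 + 2·C·cosβ = 16·3.0784 + 19·3.2048 + 2·94.9526 = 300.0505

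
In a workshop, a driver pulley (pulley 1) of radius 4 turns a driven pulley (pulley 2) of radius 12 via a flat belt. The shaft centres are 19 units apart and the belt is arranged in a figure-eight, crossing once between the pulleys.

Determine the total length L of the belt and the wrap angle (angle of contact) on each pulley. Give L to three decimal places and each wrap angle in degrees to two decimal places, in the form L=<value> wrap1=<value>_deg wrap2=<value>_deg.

L=102.797 wrap1=294.73_deg wrap2=294.73_deg

crossed belt: β = asin((r1+r2)/C) = asin(16/19) = 57.3631°
wrap1 = wrap2 = π + 2β = 294.7262°
tangent length = C·cosβ = 10.2470
L = (r1+r2)·wrap + 2·C·cosβ = 16·5.1439 + 2·10.2470 = 102.7970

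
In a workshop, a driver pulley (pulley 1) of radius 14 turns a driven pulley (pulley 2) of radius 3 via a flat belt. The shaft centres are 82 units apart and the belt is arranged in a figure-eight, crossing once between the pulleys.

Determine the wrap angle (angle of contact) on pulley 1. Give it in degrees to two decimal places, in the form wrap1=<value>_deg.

crossed belt: β = asin((r1+r2)/C) = asin(17/82) = 11.9652°
wrap1 = wrap2 = π + 2β = 203.9303°

wrap1=203.93_deg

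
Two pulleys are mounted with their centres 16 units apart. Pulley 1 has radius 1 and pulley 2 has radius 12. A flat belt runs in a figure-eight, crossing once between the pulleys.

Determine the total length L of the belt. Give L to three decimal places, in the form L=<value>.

crossed belt: β = asin((r1+r2)/C) = asin(13/16) = 54.3409°
wrap1 = wrap2 = π + 2β = 288.6818°
tangent length = C·cosβ = 9.3274
L = (r1+r2)·wrap + 2·C·cosβ = 13·5.0384 + 2·9.3274 = 84.1546

L=84.155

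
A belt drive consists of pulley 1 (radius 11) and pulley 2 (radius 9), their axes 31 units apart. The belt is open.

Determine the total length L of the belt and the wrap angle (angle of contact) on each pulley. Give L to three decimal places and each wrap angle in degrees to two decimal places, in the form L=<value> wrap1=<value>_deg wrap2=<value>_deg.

L=124.961 wrap1=187.40_deg wrap2=172.60_deg

open belt: β = asin((r2−r1)/C) = asin(-2/31) = -3.6991°
wrap1 = π − 2β = 187.3981°
wrap2 = π + 2β = 172.6019°
tangent length = C·cosβ = 30.9354
L = r1·wrap1 + r2·wrap2 + 2·C·cosβ = 11·3.2707 + 9·3.0125 + 2·30.9354 = 124.9609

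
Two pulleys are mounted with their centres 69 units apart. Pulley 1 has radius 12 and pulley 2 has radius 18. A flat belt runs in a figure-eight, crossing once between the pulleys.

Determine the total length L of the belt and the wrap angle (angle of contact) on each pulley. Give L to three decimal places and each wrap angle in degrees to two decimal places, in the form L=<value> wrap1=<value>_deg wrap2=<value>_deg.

L=245.509 wrap1=231.54_deg wrap2=231.54_deg

crossed belt: β = asin((r1+r2)/C) = asin(30/69) = 25.7715°
wrap1 = wrap2 = π + 2β = 231.5429°
tangent length = C·cosβ = 62.1369
L = (r1+r2)·wrap + 2·C·cosβ = 30·4.0412 + 2·62.1369 = 245.5095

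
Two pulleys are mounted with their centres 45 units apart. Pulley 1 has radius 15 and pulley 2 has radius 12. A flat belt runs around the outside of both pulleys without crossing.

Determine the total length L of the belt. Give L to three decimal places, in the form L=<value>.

open belt: β = asin((r2−r1)/C) = asin(-3/45) = -3.8226°
wrap1 = π − 2β = 187.6451°
wrap2 = π + 2β = 172.3549°
tangent length = C·cosβ = 44.8999
L = r1·wrap1 + r2·wrap2 + 2·C·cosβ = 15·3.2750 + 12·3.0082 + 2·44.8999 = 175.0231

L=175.023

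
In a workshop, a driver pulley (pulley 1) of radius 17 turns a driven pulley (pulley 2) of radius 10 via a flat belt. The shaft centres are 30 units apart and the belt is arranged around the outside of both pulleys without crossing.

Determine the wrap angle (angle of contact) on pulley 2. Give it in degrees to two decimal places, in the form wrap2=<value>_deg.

open belt: β = asin((r2−r1)/C) = asin(-7/30) = -13.4934°
wrap1 = π − 2β = 206.9868°
wrap2 = π + 2β = 153.0132°

wrap2=153.01_deg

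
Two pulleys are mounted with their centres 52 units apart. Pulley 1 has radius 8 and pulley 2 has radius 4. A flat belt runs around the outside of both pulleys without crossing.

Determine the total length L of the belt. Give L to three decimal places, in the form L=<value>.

open belt: β = asin((r2−r1)/C) = asin(-4/52) = -4.4117°
wrap1 = π − 2β = 188.8235°
wrap2 = π + 2β = 171.1765°
tangent length = C·cosβ = 51.8459
L = r1·wrap1 + r2·wrap2 + 2·C·cosβ = 8·3.2956 + 4·2.9876 + 2·51.8459 = 142.0070

L=142.007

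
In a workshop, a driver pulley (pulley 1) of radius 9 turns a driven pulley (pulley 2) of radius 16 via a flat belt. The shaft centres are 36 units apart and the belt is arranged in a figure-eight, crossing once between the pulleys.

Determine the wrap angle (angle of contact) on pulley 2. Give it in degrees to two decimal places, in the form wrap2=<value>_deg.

crossed belt: β = asin((r1+r2)/C) = asin(25/36) = 43.9830°
wrap1 = wrap2 = π + 2β = 267.9659°

wrap2=267.97_deg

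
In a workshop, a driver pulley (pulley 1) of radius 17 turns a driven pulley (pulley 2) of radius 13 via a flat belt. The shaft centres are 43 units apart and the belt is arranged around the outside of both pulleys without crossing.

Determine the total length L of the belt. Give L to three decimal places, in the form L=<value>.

open belt: β = asin((r2−r1)/C) = asin(-4/43) = -5.3376°
wrap1 = π − 2β = 190.6751°
wrap2 = π + 2β = 169.3249°
tangent length = C·cosβ = 42.8135
L = r1·wrap1 + r2·wrap2 + 2·C·cosβ = 17·3.3279 + 13·2.9553 + 2·42.8135 = 180.6201

L=180.620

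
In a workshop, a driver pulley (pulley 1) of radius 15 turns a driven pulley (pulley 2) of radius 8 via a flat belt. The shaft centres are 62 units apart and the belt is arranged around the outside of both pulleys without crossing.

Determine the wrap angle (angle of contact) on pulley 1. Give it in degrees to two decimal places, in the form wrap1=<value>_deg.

open belt: β = asin((r2−r1)/C) = asin(-7/62) = -6.4827°
wrap1 = π − 2β = 192.9654°
wrap2 = π + 2β = 167.0346°

wrap1=192.97_deg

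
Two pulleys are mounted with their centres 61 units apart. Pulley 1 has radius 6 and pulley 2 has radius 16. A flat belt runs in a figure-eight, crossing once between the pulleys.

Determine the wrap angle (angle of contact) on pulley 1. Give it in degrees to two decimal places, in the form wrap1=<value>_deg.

wrap1=222.28_deg

crossed belt: β = asin((r1+r2)/C) = asin(22/61) = 21.1405°
wrap1 = wrap2 = π + 2β = 222.2809°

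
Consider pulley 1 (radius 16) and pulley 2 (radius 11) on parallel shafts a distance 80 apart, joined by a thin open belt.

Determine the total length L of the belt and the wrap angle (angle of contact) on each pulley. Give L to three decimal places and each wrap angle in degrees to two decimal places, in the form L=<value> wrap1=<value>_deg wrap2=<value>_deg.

open belt: β = asin((r2−r1)/C) = asin(-5/80) = -3.5833°
wrap1 = π − 2β = 187.1666°
wrap2 = π + 2β = 172.8334°
tangent length = C·cosβ = 79.8436
L = r1·wrap1 + r2·wrap2 + 2·C·cosβ = 16·3.2667 + 11·3.0165 + 2·79.8436 = 245.1356

L=245.136 wrap1=187.17_deg wrap2=172.83_deg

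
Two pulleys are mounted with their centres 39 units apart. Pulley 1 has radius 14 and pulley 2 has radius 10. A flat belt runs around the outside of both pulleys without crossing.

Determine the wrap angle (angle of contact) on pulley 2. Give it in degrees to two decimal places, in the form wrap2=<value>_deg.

open belt: β = asin((r2−r1)/C) = asin(-4/39) = -5.8868°
wrap1 = π − 2β = 191.7737°
wrap2 = π + 2β = 168.2263°

wrap2=168.23_deg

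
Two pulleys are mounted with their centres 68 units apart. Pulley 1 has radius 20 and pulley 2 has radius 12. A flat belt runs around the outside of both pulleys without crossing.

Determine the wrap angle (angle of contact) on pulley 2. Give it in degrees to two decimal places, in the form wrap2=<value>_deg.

wrap2=166.49_deg

open belt: β = asin((r2−r1)/C) = asin(-8/68) = -6.7563°
wrap1 = π − 2β = 193.5127°
wrap2 = π + 2β = 166.4873°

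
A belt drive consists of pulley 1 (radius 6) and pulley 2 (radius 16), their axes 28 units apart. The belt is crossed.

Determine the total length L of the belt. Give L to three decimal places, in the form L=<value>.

L=143.525

crossed belt: β = asin((r1+r2)/C) = asin(22/28) = 51.7868°
wrap1 = wrap2 = π + 2β = 283.5736°
tangent length = C·cosβ = 17.3205
L = (r1+r2)·wrap + 2·C·cosβ = 22·4.9493 + 2·17.3205 = 143.5255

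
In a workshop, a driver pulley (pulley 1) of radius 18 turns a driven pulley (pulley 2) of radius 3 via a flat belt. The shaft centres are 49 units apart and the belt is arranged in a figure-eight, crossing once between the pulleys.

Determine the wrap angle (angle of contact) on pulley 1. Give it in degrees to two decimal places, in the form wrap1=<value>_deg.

crossed belt: β = asin((r1+r2)/C) = asin(21/49) = 25.3769°
wrap1 = wrap2 = π + 2β = 230.7539°

wrap1=230.75_deg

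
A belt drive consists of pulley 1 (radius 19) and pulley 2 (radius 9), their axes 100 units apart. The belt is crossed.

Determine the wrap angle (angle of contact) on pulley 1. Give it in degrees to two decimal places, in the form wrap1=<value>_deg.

crossed belt: β = asin((r1+r2)/C) = asin(28/100) = 16.2602°
wrap1 = wrap2 = π + 2β = 212.5204°

wrap1=212.52_deg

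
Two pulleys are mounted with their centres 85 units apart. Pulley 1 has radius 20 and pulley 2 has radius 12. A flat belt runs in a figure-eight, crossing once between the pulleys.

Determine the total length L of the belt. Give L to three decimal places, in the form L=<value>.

crossed belt: β = asin((r1+r2)/C) = asin(32/85) = 22.1152°
wrap1 = wrap2 = π + 2β = 224.2305°
tangent length = C·cosβ = 78.7464
L = (r1+r2)·wrap + 2·C·cosβ = 32·3.9136 + 2·78.7464 = 282.7268

L=282.727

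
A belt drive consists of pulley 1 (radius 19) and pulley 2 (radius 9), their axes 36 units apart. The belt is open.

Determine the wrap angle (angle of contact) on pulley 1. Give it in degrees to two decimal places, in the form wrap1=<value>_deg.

open belt: β = asin((r2−r1)/C) = asin(-10/36) = -16.1276°
wrap1 = π − 2β = 212.2552°
wrap2 = π + 2β = 147.7448°

wrap1=212.26_deg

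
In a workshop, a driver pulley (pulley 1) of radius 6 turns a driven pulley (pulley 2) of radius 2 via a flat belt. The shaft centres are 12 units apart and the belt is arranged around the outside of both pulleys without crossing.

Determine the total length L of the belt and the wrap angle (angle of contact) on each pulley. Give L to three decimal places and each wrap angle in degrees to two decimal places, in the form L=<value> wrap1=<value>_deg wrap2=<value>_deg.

L=50.479 wrap1=218.94_deg wrap2=141.06_deg

open belt: β = asin((r2−r1)/C) = asin(-4/12) = -19.4712°
wrap1 = π − 2β = 218.9424°
wrap2 = π + 2β = 141.0576°
tangent length = C·cosβ = 11.3137
L = r1·wrap1 + r2·wrap2 + 2·C·cosβ = 6·3.8213 + 2·2.4619 + 2·11.3137 = 50.4789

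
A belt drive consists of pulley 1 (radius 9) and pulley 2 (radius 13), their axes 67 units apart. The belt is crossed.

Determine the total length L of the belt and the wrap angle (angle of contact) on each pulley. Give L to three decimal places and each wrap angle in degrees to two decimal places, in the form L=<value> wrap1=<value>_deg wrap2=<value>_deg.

crossed belt: β = asin((r1+r2)/C) = asin(22/67) = 19.1692°
wrap1 = wrap2 = π + 2β = 218.3383°
tangent length = C·cosβ = 63.2851
L = (r1+r2)·wrap + 2·C·cosβ = 22·3.8107 + 2·63.2851 = 210.4060

L=210.406 wrap1=218.34_deg wrap2=218.34_deg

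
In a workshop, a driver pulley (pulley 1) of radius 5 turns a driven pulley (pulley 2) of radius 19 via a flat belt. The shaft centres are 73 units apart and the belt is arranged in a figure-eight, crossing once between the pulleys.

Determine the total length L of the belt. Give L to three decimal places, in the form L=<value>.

L=229.362

crossed belt: β = asin((r1+r2)/C) = asin(24/73) = 19.1940°
wrap1 = wrap2 = π + 2β = 218.3879°
tangent length = C·cosβ = 68.9420
L = (r1+r2)·wrap + 2·C·cosβ = 24·3.8116 + 2·68.9420 = 229.3621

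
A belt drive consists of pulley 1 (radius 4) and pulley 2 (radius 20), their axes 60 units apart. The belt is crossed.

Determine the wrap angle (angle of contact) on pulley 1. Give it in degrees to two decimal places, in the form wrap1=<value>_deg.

crossed belt: β = asin((r1+r2)/C) = asin(24/60) = 23.5782°
wrap1 = wrap2 = π + 2β = 227.1564°

wrap1=227.16_deg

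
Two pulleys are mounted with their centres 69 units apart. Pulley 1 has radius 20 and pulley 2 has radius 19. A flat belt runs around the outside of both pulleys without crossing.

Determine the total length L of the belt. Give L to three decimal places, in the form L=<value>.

L=260.537

open belt: β = asin((r2−r1)/C) = asin(-1/69) = -0.8304°
wrap1 = π − 2β = 181.6608°
wrap2 = π + 2β = 178.3392°
tangent length = C·cosβ = 68.9928
L = r1·wrap1 + r2·wrap2 + 2·C·cosβ = 20·3.1706 + 19·3.1126 + 2·68.9928 = 260.5366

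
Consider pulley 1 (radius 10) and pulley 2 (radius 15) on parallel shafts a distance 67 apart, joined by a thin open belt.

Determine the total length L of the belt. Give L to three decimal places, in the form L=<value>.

L=212.913

open belt: β = asin((r2−r1)/C) = asin(5/67) = 4.2798°
wrap1 = π − 2β = 171.4404°
wrap2 = π + 2β = 188.5596°
tangent length = C·cosβ = 66.8132
L = r1·wrap1 + r2·wrap2 + 2·C·cosβ = 10·2.9922 + 15·3.2910 + 2·66.8132 = 212.9131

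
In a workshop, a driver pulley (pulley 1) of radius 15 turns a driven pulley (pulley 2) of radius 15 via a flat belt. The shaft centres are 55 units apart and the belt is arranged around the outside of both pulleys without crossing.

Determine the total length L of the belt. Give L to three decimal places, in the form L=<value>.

open belt: β = asin((r2−r1)/C) = asin(0/55) = 0.0000°
wrap1 = π − 2β = 180.0000°
wrap2 = π + 2β = 180.0000°
tangent length = C·cosβ = 55.0000
L = r1·wrap1 + r2·wrap2 + 2·C·cosβ = 15·3.1416 + 15·3.1416 + 2·55.0000 = 204.2478

L=204.248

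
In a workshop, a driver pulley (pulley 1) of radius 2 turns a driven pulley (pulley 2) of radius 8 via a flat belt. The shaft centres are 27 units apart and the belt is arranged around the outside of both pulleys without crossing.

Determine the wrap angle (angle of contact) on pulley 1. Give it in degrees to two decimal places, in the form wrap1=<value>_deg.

open belt: β = asin((r2−r1)/C) = asin(6/27) = 12.8396°
wrap1 = π − 2β = 154.3208°
wrap2 = π + 2β = 205.6792°

wrap1=154.32_deg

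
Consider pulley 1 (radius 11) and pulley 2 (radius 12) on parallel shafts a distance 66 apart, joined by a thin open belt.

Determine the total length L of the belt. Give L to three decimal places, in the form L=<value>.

L=204.272

open belt: β = asin((r2−r1)/C) = asin(1/66) = 0.8682°
wrap1 = π − 2β = 178.2637°
wrap2 = π + 2β = 181.7363°
tangent length = C·cosβ = 65.9924
L = r1·wrap1 + r2·wrap2 + 2·C·cosβ = 11·3.1113 + 12·3.1719 + 2·65.9924 = 204.2718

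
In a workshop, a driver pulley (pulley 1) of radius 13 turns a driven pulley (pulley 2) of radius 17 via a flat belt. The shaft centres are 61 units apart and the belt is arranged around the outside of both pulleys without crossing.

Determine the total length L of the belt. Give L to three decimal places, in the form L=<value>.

L=216.510

open belt: β = asin((r2−r1)/C) = asin(4/61) = 3.7598°
wrap1 = π − 2β = 172.4804°
wrap2 = π + 2β = 187.5196°
tangent length = C·cosβ = 60.8687
L = r1·wrap1 + r2·wrap2 + 2·C·cosβ = 13·3.0104 + 17·3.2728 + 2·60.8687 = 216.5102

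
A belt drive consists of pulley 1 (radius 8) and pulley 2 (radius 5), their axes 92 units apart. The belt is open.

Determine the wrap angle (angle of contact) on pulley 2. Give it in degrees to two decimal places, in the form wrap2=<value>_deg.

wrap2=176.26_deg

open belt: β = asin((r2−r1)/C) = asin(-3/92) = -1.8687°
wrap1 = π − 2β = 183.7373°
wrap2 = π + 2β = 176.2627°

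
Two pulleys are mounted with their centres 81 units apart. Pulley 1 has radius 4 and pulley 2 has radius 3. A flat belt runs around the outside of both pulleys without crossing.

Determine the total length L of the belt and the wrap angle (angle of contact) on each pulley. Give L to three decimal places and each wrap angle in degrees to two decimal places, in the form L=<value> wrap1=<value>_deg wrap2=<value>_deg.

open belt: β = asin((r2−r1)/C) = asin(-1/81) = -0.7074°
wrap1 = π − 2β = 181.4147°
wrap2 = π + 2β = 178.5853°
tangent length = C·cosβ = 80.9938
L = r1·wrap1 + r2·wrap2 + 2·C·cosβ = 4·3.1663 + 3·3.1169 + 2·80.9938 = 184.0035

L=184.003 wrap1=181.41_deg wrap2=178.59_deg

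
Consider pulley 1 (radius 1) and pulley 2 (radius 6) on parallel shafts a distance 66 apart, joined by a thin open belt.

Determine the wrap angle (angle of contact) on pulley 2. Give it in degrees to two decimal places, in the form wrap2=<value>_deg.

wrap2=188.69_deg

open belt: β = asin((r2−r1)/C) = asin(5/66) = 4.3448°
wrap1 = π − 2β = 171.3105°
wrap2 = π + 2β = 188.6895°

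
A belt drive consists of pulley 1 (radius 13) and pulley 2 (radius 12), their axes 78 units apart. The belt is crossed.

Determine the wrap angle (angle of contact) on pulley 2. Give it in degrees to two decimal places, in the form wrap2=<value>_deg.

wrap2=217.39_deg

crossed belt: β = asin((r1+r2)/C) = asin(25/78) = 18.6939°
wrap1 = wrap2 = π + 2β = 217.3879°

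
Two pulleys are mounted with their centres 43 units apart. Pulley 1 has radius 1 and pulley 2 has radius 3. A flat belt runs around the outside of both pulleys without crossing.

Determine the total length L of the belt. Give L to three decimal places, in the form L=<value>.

L=98.659

open belt: β = asin((r2−r1)/C) = asin(2/43) = 2.6659°
wrap1 = π − 2β = 174.6682°
wrap2 = π + 2β = 185.3318°
tangent length = C·cosβ = 42.9535
L = r1·wrap1 + r2·wrap2 + 2·C·cosβ = 1·3.0485 + 3·3.2346 + 2·42.9535 = 98.6594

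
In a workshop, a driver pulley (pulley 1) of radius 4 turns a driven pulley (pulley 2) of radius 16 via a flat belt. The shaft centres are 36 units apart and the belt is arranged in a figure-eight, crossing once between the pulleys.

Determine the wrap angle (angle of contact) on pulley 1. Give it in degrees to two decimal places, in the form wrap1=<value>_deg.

crossed belt: β = asin((r1+r2)/C) = asin(20/36) = 33.7490°
wrap1 = wrap2 = π + 2β = 247.4980°

wrap1=247.50_deg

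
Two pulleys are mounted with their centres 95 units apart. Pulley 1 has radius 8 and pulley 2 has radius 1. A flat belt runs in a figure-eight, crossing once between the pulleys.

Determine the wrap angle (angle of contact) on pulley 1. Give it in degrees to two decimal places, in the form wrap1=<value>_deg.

crossed belt: β = asin((r1+r2)/C) = asin(9/95) = 5.4362°
wrap1 = wrap2 = π + 2β = 190.8723°

wrap1=190.87_deg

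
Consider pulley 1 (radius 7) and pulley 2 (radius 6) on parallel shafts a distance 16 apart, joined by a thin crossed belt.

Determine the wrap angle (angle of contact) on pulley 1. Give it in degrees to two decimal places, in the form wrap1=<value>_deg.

wrap1=288.68_deg

crossed belt: β = asin((r1+r2)/C) = asin(13/16) = 54.3409°
wrap1 = wrap2 = π + 2β = 288.6818°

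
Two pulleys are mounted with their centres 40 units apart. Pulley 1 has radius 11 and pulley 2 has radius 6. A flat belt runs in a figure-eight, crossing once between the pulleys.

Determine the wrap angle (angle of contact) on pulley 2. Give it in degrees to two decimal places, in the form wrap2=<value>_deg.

crossed belt: β = asin((r1+r2)/C) = asin(17/40) = 25.1507°
wrap1 = wrap2 = π + 2β = 230.3013°

wrap2=230.30_deg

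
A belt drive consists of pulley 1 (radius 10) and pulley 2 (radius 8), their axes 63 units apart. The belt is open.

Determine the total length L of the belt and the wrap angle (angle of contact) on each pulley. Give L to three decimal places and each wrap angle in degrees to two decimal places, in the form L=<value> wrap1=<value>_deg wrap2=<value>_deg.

open belt: β = asin((r2−r1)/C) = asin(-2/63) = -1.8192°
wrap1 = π − 2β = 183.6384°
wrap2 = π + 2β = 176.3616°
tangent length = C·cosβ = 62.9682
L = r1·wrap1 + r2·wrap2 + 2·C·cosβ = 10·3.2051 + 8·3.0781 + 2·62.9682 = 182.6122

L=182.612 wrap1=183.64_deg wrap2=176.36_deg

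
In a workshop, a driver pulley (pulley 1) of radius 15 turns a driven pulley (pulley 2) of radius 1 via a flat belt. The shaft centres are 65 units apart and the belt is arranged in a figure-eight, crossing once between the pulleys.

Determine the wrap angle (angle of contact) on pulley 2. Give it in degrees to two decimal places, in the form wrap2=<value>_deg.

crossed belt: β = asin((r1+r2)/C) = asin(16/65) = 14.2500°
wrap1 = wrap2 = π + 2β = 208.5001°

wrap2=208.50_deg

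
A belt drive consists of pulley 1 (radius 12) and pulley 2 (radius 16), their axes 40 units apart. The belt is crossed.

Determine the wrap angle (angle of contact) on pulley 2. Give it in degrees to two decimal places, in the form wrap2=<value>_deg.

crossed belt: β = asin((r1+r2)/C) = asin(28/40) = 44.4270°
wrap1 = wrap2 = π + 2β = 268.8540°

wrap2=268.85_deg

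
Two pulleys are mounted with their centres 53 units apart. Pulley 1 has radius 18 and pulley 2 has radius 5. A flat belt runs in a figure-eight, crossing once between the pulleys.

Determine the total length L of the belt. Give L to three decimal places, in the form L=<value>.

crossed belt: β = asin((r1+r2)/C) = asin(23/53) = 25.7193°
wrap1 = wrap2 = π + 2β = 231.4386°
tangent length = C·cosβ = 47.7493
L = (r1+r2)·wrap + 2·C·cosβ = 23·4.0394 + 2·47.7493 = 188.4041

L=188.404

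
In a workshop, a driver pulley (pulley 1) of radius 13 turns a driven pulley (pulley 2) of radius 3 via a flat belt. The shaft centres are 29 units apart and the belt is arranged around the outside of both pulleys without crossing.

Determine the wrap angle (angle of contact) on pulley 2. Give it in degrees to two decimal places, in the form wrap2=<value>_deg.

open belt: β = asin((r2−r1)/C) = asin(-10/29) = -20.1713°
wrap1 = π − 2β = 220.3425°
wrap2 = π + 2β = 139.6575°

wrap2=139.66_deg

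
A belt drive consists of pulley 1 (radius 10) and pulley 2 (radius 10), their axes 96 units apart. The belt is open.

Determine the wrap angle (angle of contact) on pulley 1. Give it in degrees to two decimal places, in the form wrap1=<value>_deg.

wrap1=180.00_deg

open belt: β = asin((r2−r1)/C) = asin(0/96) = 0.0000°
wrap1 = π − 2β = 180.0000°
wrap2 = π + 2β = 180.0000°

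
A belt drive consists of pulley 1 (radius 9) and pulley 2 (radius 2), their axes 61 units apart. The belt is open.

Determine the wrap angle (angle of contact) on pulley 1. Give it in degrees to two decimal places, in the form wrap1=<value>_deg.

open belt: β = asin((r2−r1)/C) = asin(-7/61) = -6.5894°
wrap1 = π − 2β = 193.1789°
wrap2 = π + 2β = 166.8211°

wrap1=193.18_deg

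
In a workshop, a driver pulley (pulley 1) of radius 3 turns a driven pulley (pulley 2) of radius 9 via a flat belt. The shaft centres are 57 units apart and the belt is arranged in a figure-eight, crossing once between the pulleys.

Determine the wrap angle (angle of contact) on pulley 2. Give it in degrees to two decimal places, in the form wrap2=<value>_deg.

wrap2=204.31_deg

crossed belt: β = asin((r1+r2)/C) = asin(12/57) = 12.1532°
wrap1 = wrap2 = π + 2β = 204.3064°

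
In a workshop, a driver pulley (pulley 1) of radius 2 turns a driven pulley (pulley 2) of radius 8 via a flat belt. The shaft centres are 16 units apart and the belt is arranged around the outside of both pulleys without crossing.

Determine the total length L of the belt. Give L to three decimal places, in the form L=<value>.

L=65.693

open belt: β = asin((r2−r1)/C) = asin(6/16) = 22.0243°
wrap1 = π − 2β = 135.9514°
wrap2 = π + 2β = 224.0486°
tangent length = C·cosβ = 14.8324
L = r1·wrap1 + r2·wrap2 + 2·C·cosβ = 2·2.3728 + 8·3.9104 + 2·14.8324 = 65.6935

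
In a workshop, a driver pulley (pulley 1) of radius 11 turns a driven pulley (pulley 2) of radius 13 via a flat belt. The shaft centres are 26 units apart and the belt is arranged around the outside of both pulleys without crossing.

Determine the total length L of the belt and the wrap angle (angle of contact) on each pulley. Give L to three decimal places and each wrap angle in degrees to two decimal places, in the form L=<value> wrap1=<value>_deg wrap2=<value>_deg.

open belt: β = asin((r2−r1)/C) = asin(2/26) = 4.4117°
wrap1 = π − 2β = 171.1765°
wrap2 = π + 2β = 188.8235°
tangent length = C·cosβ = 25.9230
L = r1·wrap1 + r2·wrap2 + 2·C·cosβ = 11·2.9876 + 13·3.2956 + 2·25.9230 = 127.5521

L=127.552 wrap1=171.18_deg wrap2=188.82_deg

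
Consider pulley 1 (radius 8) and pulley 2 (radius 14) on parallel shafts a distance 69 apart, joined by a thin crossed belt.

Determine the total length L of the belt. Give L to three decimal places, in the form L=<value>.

crossed belt: β = asin((r1+r2)/C) = asin(22/69) = 18.5928°
wrap1 = wrap2 = π + 2β = 217.1856°
tangent length = C·cosβ = 65.3988
L = (r1+r2)·wrap + 2·C·cosβ = 22·3.7906 + 2·65.3988 = 214.1909

L=214.191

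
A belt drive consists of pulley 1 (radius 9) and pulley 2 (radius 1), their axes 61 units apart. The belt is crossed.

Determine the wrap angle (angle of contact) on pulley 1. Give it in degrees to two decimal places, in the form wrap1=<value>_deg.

crossed belt: β = asin((r1+r2)/C) = asin(10/61) = 9.4353°
wrap1 = wrap2 = π + 2β = 198.8707°

wrap1=198.87_deg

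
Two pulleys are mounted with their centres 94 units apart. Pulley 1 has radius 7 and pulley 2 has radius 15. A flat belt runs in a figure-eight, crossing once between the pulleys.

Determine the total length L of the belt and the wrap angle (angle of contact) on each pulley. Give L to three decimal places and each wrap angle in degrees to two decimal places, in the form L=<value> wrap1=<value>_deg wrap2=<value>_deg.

crossed belt: β = asin((r1+r2)/C) = asin(22/94) = 13.5352°
wrap1 = wrap2 = π + 2β = 207.0704°
tangent length = C·cosβ = 91.3893
L = (r1+r2)·wrap + 2·C·cosβ = 22·3.6141 + 2·91.3893 = 262.2879

L=262.288 wrap1=207.07_deg wrap2=207.07_deg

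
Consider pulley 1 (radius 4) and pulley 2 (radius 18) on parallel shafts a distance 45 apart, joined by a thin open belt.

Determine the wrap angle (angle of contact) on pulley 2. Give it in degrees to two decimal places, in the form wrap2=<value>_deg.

wrap2=216.25_deg

open belt: β = asin((r2−r1)/C) = asin(14/45) = 18.1262°
wrap1 = π − 2β = 143.7476°
wrap2 = π + 2β = 216.2524°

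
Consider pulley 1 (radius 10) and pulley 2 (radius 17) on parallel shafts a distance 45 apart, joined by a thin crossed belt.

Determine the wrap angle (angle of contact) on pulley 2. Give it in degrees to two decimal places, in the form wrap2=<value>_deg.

wrap2=253.74_deg

crossed belt: β = asin((r1+r2)/C) = asin(27/45) = 36.8699°
wrap1 = wrap2 = π + 2β = 253.7398°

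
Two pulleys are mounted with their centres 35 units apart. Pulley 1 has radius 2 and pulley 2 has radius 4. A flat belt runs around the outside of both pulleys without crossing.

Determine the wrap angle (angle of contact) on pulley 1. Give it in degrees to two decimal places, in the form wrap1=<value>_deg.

wrap1=173.45_deg

open belt: β = asin((r2−r1)/C) = asin(2/35) = 3.2758°
wrap1 = π − 2β = 173.4483°
wrap2 = π + 2β = 186.5517°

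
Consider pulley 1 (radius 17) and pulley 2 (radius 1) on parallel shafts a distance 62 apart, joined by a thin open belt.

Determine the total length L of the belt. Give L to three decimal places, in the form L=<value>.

open belt: β = asin((r2−r1)/C) = asin(-16/62) = -14.9552°
wrap1 = π − 2β = 209.9105°
wrap2 = π + 2β = 150.0895°
tangent length = C·cosβ = 59.8999
L = r1·wrap1 + r2·wrap2 + 2·C·cosβ = 17·3.6636 + 1·2.6196 + 2·59.8999 = 184.7011

L=184.701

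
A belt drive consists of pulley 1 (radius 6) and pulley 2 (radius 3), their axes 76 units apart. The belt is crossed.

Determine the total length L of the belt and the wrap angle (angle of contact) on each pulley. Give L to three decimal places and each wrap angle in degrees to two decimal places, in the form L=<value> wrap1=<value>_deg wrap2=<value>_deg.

L=181.341 wrap1=193.60_deg wrap2=193.60_deg

crossed belt: β = asin((r1+r2)/C) = asin(9/76) = 6.8010°
wrap1 = wrap2 = π + 2β = 193.6020°
tangent length = C·cosβ = 75.4652
L = (r1+r2)·wrap + 2·C·cosβ = 9·3.3790 + 2·75.4652 = 181.3414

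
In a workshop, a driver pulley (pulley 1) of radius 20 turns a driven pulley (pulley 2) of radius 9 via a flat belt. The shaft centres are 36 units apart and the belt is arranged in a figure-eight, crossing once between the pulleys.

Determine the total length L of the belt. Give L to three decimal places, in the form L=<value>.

L=188.091

crossed belt: β = asin((r1+r2)/C) = asin(29/36) = 53.6639°
wrap1 = wrap2 = π + 2β = 287.3279°
tangent length = C·cosβ = 21.3307
L = (r1+r2)·wrap + 2·C·cosβ = 29·5.0148 + 2·21.3307 = 188.0912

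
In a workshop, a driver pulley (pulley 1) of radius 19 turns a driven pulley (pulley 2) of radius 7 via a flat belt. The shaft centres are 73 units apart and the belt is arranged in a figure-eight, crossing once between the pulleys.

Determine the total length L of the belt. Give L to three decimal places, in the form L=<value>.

L=237.044

crossed belt: β = asin((r1+r2)/C) = asin(26/73) = 20.8648°
wrap1 = wrap2 = π + 2β = 221.7296°
tangent length = C·cosβ = 68.2129
L = (r1+r2)·wrap + 2·C·cosβ = 26·3.8699 + 2·68.2129 = 237.0435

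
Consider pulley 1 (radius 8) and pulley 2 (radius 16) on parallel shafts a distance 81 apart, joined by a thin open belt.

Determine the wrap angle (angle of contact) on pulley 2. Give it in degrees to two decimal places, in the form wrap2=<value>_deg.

wrap2=191.34_deg

open belt: β = asin((r2−r1)/C) = asin(8/81) = 5.6681°
wrap1 = π − 2β = 168.6638°
wrap2 = π + 2β = 191.3362°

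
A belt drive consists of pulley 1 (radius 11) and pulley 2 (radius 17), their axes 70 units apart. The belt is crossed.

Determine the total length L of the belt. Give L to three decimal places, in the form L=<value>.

crossed belt: β = asin((r1+r2)/C) = asin(28/70) = 23.5782°
wrap1 = wrap2 = π + 2β = 227.1564°
tangent length = C·cosβ = 64.1561
L = (r1+r2)·wrap + 2·C·cosβ = 28·3.9646 + 2·64.1561 = 239.3217

L=239.322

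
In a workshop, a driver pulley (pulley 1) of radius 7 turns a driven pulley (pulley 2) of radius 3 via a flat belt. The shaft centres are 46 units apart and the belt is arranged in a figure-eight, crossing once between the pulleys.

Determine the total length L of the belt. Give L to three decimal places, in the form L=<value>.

L=125.599

crossed belt: β = asin((r1+r2)/C) = asin(10/46) = 12.5559°
wrap1 = wrap2 = π + 2β = 205.1117°
tangent length = C·cosβ = 44.8999
L = (r1+r2)·wrap + 2·C·cosβ = 10·3.5799 + 2·44.8999 = 125.5985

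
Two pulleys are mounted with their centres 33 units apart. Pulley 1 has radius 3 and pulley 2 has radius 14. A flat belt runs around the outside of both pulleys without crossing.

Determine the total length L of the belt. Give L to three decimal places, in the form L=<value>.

open belt: β = asin((r2−r1)/C) = asin(11/33) = 19.4712°
wrap1 = π − 2β = 141.0576°
wrap2 = π + 2β = 218.9424°
tangent length = C·cosβ = 31.1127
L = r1·wrap1 + r2·wrap2 + 2·C·cosβ = 3·2.4619 + 14·3.8213 + 2·31.1127 = 123.1089

L=123.109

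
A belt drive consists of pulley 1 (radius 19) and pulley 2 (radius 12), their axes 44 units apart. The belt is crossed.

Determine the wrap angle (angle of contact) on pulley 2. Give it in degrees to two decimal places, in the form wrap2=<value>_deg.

crossed belt: β = asin((r1+r2)/C) = asin(31/44) = 44.7928°
wrap1 = wrap2 = π + 2β = 269.5857°

wrap2=269.59_deg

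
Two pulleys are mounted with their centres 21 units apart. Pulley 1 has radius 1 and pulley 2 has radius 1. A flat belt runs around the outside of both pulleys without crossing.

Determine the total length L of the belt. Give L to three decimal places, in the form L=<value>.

L=48.283

open belt: β = asin((r2−r1)/C) = asin(0/21) = 0.0000°
wrap1 = π − 2β = 180.0000°
wrap2 = π + 2β = 180.0000°
tangent length = C·cosβ = 21.0000
L = r1·wrap1 + r2·wrap2 + 2·C·cosβ = 1·3.1416 + 1·3.1416 + 2·21.0000 = 48.2832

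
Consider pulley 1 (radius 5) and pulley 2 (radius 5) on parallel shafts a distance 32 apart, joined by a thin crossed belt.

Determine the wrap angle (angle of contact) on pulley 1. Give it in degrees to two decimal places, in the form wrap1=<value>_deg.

wrap1=216.42_deg

crossed belt: β = asin((r1+r2)/C) = asin(10/32) = 18.2100°
wrap1 = wrap2 = π + 2β = 216.4199°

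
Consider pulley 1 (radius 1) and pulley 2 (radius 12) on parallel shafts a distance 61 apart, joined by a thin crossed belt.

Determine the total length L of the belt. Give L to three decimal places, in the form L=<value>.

crossed belt: β = asin((r1+r2)/C) = asin(13/61) = 12.3049°
wrap1 = wrap2 = π + 2β = 204.6099°
tangent length = C·cosβ = 59.5987
L = (r1+r2)·wrap + 2·C·cosβ = 13·3.5711 + 2·59.5987 = 165.6218

L=165.622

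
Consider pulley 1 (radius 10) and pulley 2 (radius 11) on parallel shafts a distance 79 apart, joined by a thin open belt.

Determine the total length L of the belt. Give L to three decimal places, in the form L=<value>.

open belt: β = asin((r2−r1)/C) = asin(1/79) = 0.7253°
wrap1 = π − 2β = 178.5494°
wrap2 = π + 2β = 181.4506°
tangent length = C·cosβ = 78.9937
L = r1·wrap1 + r2·wrap2 + 2·C·cosβ = 10·3.1163 + 11·3.1669 + 2·78.9937 = 223.9861

L=223.986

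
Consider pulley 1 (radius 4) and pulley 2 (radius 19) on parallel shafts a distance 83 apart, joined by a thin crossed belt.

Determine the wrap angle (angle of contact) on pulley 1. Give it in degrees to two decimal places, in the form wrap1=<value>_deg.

wrap1=212.18_deg

crossed belt: β = asin((r1+r2)/C) = asin(23/83) = 16.0877°
wrap1 = wrap2 = π + 2β = 212.1754°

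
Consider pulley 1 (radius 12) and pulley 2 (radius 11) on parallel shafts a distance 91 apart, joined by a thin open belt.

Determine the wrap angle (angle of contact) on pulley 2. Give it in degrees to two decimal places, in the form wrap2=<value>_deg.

wrap2=178.74_deg

open belt: β = asin((r2−r1)/C) = asin(-1/91) = -0.6296°
wrap1 = π − 2β = 181.2593°
wrap2 = π + 2β = 178.7407°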